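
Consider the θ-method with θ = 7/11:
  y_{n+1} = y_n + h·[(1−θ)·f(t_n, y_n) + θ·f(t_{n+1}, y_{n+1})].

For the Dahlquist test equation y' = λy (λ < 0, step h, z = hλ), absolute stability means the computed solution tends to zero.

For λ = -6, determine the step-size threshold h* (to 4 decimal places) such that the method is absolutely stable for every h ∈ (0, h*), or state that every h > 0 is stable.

interval (−∞, 0). Any h>0 works for λ=-6.

Test eqn y'=λy, z=hλ:
  y_{n+1} = y_n + z·[4/11·y_n + 7/11·y_{n+1}] ⇒ (1 − 7/11z)y_{n+1} = (1 + 4/11z)y_n
  Hence R(z) = (1 + 4/11z)/(1 − 7/11z).

Boundary: |R(x)|=1, x<0.
x=-0.95: |R|=0.4079
x=-2: |R|=0.1200
x=-10: |R|=0.3580
x=-100: |R|=0.5471
θ=7/11≥1/2 ⇒ |1+4/11x|<|1−7/11x| ∀x<0 ⇒ interval (−∞,0).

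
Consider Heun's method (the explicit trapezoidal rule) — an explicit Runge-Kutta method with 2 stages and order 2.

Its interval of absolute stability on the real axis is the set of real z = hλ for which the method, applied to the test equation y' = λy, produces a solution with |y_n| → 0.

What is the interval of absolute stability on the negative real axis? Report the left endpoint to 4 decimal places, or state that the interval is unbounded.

(-2.0000, 0).

Set f=λy, z=hλ:
  order 2, 2-stage ⇒ R(z)=1+z+z^2/2
  (e.g. R(-0.66)=0.55780, |R|=0.55780)

Boundary: |R(x)|=1, x<0.
x=-0.66: |R|=0.5578
|R(-1.49)|=0.6200 |R(-1.38)|=0.5722 |R(-0.75)|=0.5312
Bisect:
  x_lo=-2.8066 |R|=2.1320  x_hi=-0.1028 |R|=0.9024
  mid=-1.45474 |R|=0.60340 →hi
  mid=-2.13069 |R|=1.13923 →lo
  mid=-1.79272 |R|=0.81420 →hi
  mid=-1.96171 |R|=0.96244 →hi
  mid=-2.04620 |R|=1.04727 →lo
  mid=-2.00395 |R|=1.00396 →lo
  mid=-1.98283 |R|=0.98298 →hi
  mid=-1.99339 |R|=0.99341 →hi
  mid=-1.99867 |R|=0.99867 →hi
  mid=-2.00131 |R|=1.00131 →lo
  ...
  [-2.00016,-1.99999] ⇒ x*=-2.0000
Interval (-2.0000, 0).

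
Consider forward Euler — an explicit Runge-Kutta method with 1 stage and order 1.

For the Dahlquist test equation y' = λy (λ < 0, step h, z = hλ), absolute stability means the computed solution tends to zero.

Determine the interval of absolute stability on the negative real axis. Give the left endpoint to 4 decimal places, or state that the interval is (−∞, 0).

(-2.0000, 0).

With y'=λy (z=hλ):
  order 1, 1-stage ⇒ R(z)=1+z
  (e.g. R(-1.22)=-0.22000, |R|=0.22000)

Solve |R(x)|<1 on ℝ⁻.
x=-1.22: |R|=0.2200
|R(-1.58)|=0.5800 |R(-1.43)|=0.4300 |R(-1.05)|=0.0500
Bisect:
  x_lo=-2.4061 |R|=1.4061  x_hi=-0.2935 |R|=0.7065
  mid=-1.34977 |R|=0.34977 →hi
  mid=-1.87793 |R|=0.87793 →hi
  mid=-2.14201 |R|=1.14201 →lo
  mid=-2.00997 |R|=1.00997 →lo
  mid=-1.94395 |R|=0.94395 →hi
  mid=-1.97696 |R|=0.97696 →hi
  mid=-1.99347 |R|=0.99347 →hi
  ...
  [-2.00004,-1.99992] ⇒ x*=-2.0000
Interval (-2.0000, 0).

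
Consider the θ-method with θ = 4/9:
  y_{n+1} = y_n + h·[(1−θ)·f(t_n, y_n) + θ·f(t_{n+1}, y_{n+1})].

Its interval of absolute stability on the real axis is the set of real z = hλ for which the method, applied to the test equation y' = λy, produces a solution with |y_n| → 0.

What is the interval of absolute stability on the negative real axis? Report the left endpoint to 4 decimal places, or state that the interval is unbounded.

Test eqn y'=λy, z=hλ:
  y_{n+1} = y_n + z·[5/9·y_n + 4/9·y_{n+1}] ⇒ (1 − 4/9z)y_{n+1} = (1 + 5/9z)y_n
  Hence R(z) = (1 + 5/9z)/(1 − 4/9z).

Solve |R(x)|<1 on ℝ⁻.
x=-1.37: |R|=0.1485
R=−1: 1+5/9x = −1+4/9x ⇒ -1/9x=2 ⇒ x=2/(-1/9)=-18.0000
Confirm numerically:
  x=-16.824: |R|=0.98459 <1
  x=-14.332: |R|=0.94470 <1
  x=-10.159: |R|=0.84203 <1
  x=-8.257: |R|=0.76818 <1
  x=-18.142: |R|=1.00174 >1
  x=-18.132: |R|=1.00162 >1
Stable set (-18.0000, 0).

z∈(-18.0000,0).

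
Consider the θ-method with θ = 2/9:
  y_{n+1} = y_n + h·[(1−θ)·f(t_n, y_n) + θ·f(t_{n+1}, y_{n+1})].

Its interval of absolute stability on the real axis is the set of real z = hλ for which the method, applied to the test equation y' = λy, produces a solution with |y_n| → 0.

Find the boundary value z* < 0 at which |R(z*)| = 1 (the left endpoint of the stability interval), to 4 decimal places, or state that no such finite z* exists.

Set f=λy, z=hλ:
  y_{n+1} = y_n + z·[7/9·y_n + 2/9·y_{n+1}] ⇒ (1 − 2/9z)y_{n+1} = (1 + 7/9z)y_n
  R(z) = (1 + 7/9z)/(1 − 2/9z).

Need |R(x)|<1, x<0.
x=-0.9: |R|=0.2500
R=−1: 1+7/9x = −1+2/9x ⇒ -5/9x=2 ⇒ x=2/(-5/9)=-3.6000
Confirm numerically:
  x=-3.503: |R|=0.96970 <1
  x=-2.764: |R|=0.71228 <1
  x=-2.479: |R|=0.59844 <1
  x=-2.326: |R|=0.53340 <1
  x=-4.157: |R|=1.16085 >1
  x=-4.150: |R|=1.15896 >1
  x=-4.043: |R|=1.12964 >1
Stable set (-3.6000, 0).

left endpoint -3.6000.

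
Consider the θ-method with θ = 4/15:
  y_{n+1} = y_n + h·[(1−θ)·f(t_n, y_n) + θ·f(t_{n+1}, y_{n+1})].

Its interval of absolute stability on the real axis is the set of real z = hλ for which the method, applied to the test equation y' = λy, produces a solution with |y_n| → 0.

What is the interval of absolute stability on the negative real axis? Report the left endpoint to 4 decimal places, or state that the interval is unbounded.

Test eqn y'=λy, z=hλ:
  y_{n+1} = y_n + z·[11/15·y_n + 4/15·y_{n+1}] ⇒ (1 − 4/15z)y_{n+1} = (1 + 11/15z)y_n
  Hence R(z) = (1 + 11/15z)/(1 − 4/15z).

Find x<0 with |R(x)|<1.
x=-1.53: |R|=0.0866
R=−1: 1+11/15x = −1+4/15x ⇒ -7/15x=2 ⇒ x=2/(-7/15)=-4.2857
Confirm numerically:
  x=-4.075: |R|=0.95288 <1
  x=-3.577: |R|=0.83073 <1
  x=-3.050: |R|=0.68199 <1
  x=-1.849: |R|=0.23839 <1
  x=-4.710: |R|=1.08777 >1
  x=-4.458: |R|=1.03673 >1
  x=-4.359: |R|=1.01582 >1
Stable set (-4.2857, 0).

z∈(-4.2857,0).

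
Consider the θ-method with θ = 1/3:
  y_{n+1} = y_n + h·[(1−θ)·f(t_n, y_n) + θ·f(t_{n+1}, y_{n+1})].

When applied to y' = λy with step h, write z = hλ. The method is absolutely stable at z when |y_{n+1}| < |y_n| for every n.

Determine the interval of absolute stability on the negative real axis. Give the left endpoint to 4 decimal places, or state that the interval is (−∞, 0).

z∈(-6.0000,0).

With y'=λy (z=hλ):
  y_{n+1} = y_n + z·[2/3·y_n + 1/3·y_{n+1}] ⇒ (1 − 1/3z)y_{n+1} = (1 + 2/3z)y_n
  so R(z) = (1 + 2/3z)/(1 − 1/3z).

Boundary: |R(x)|=1, x<0.
x=-0.76: |R|=0.3936
R=−1: 1+2/3x = −1+1/3x ⇒ -1/3x=2 ⇒ x=2/(-1/3)=-6.0000
Confirm numerically:
  x=-4.786: |R|=0.84408 <1
  x=-4.170: |R|=0.74477 <1
  x=-3.927: |R|=0.70074 <1
  x=-2.841: |R|=0.45917 <1
  x=-6.210: |R|=1.02280 >1
  x=-6.043: |R|=1.00476 >1
Interval (-6.0000, 0).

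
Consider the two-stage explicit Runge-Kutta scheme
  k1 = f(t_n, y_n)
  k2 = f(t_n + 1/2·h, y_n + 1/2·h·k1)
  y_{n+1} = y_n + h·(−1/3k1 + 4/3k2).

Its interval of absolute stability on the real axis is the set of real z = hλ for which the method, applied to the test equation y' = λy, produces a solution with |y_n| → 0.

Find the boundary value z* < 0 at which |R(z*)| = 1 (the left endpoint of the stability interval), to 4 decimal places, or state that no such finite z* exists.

z* = -1.5000.

On y'=λy, z=hλ:
  k1=λy_n ⇒ h·k1=z·y_n;  k2=λ(1+1/2z)y_n ⇒ h·k2=z(1+1/2z)y_n
  y_{n+1}/y_n = 1 − 1/3z + 4/3z(1+1/2z) = 1 + z + 2/3z²
  Hence R(z) = 1 + z + 2/3z².

Boundary: |R(x)|=1, x<0.
x=-0.71: |R|=0.6261
R=1: x+2/3x²=0 ⇒ x=−3/2=-1.5000; min R=1−1/(4·2/3)=0.6250>−1
Confirm numerically:
  x=-1.283: |R|=0.81439 <1
  x=-1.170: |R|=0.74260 <1
  x=-0.780: |R|=0.62560 <1
  x=-2.032: |R|=1.72068 >1
  x=-1.989: |R|=1.64841 >1
  x=-1.949: |R|=1.58340 >1
So |R|<1 on (-1.5000, 0).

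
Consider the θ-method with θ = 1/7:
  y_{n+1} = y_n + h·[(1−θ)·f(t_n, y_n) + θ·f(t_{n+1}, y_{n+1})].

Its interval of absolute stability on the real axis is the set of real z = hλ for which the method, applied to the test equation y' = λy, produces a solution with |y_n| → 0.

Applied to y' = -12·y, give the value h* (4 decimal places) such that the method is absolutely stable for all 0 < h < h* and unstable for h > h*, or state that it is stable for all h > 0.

(-2.8000,0); λ=-12 ⇒ h* = (14/5)/12 = 0.2333.

Set f=λy, z=hλ:
  y_{n+1} = y_n + z·[6/7·y_n + 1/7·y_{n+1}] ⇒ (1 − 1/7z)y_{n+1} = (1 + 6/7z)y_n
  ⇒ R(z) = (1 + 6/7z)/(1 − 1/7z).

Need |R(x)|<1, x<0.
x=-1.29: |R|=0.0893
R=−1: 1+6/7x = −1+1/7x ⇒ -5/7x=2 ⇒ x=2/(-5/7)=-2.8000
Confirm numerically:
  x=-2.363: |R|=0.76663 <1
  x=-2.312: |R|=0.73797 <1
  x=-1.490: |R|=0.22850 <1
  x=-1.145: |R|=0.01596 <1
  x=-3.226: |R|=1.20829 >1
  x=-2.844: |R|=1.02235 >1
Stable set (-2.8000, 0).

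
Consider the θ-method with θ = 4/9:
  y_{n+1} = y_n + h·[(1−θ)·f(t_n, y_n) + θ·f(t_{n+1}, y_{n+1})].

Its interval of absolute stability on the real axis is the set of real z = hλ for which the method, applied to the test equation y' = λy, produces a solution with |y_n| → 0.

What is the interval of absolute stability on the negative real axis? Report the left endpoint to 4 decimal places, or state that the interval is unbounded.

z∈(-18.0000,0).

Test eqn y'=λy, z=hλ:
  y_{n+1} = y_n + z·[5/9·y_n + 4/9·y_{n+1}] ⇒ (1 − 4/9z)y_{n+1} = (1 + 5/9z)y_n
  Hence R(z) = (1 + 5/9z)/(1 − 4/9z).

Find x<0 with |R(x)|<1.
x=-0.74: |R|=0.4431
R=−1: 1+5/9x = −1+4/9x ⇒ -1/9x=2 ⇒ x=2/(-1/9)=-18.0000
Confirm numerically:
  x=-15.944: |R|=0.97175 <1
  x=-15.918: |R|=0.97135 <1
  x=-15.791: |R|=0.96939 <1
  x=-8.829: |R|=0.79305 <1
  x=-18.313: |R|=1.00381 >1
  x=-18.171: |R|=1.00209 >1
  x=-18.133: |R|=1.00163 >1
Interval (-18.0000, 0).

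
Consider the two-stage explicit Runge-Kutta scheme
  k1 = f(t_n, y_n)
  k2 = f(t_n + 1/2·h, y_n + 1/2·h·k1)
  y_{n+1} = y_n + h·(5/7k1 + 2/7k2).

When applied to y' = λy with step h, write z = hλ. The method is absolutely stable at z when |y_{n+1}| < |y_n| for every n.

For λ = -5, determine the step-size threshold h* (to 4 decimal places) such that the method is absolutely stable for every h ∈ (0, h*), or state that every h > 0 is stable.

(-7.0000,0); λ=-5 ⇒ h* = (7)/5 = 1.4000.

Set f=λy, z=hλ:
  k1=λy_n ⇒ h·k1=z·y_n;  k2=λ(1+1/2z)y_n ⇒ h·k2=z(1+1/2z)y_n
  y_{n+1}/y_n = 1 + 5/7z + 2/7z(1+1/2z) = 1 + z + 1/7z²
  ⇒ R(z) = 1 + z + 1/7z².

Boundary: |R(x)|=1, x<0.
x=-0.39: |R|=0.6317
R=1: x+1/7x²=0 ⇒ x=−7=-7.0000; min R=1−1/(4·1/7)=-0.7500>−1
Confirm numerically:
  x=-6.458: |R|=0.49997 <1
  x=-5.875: |R|=0.05580 <1
  x=-4.306: |R|=0.65719 <1
  x=-3.240: |R|=0.74034 <1
  x=-7.555: |R|=1.59900 >1
  x=-7.422: |R|=1.44744 >1
  x=-7.227: |R|=1.23436 >1
So |R|<1 on (-7.0000, 0).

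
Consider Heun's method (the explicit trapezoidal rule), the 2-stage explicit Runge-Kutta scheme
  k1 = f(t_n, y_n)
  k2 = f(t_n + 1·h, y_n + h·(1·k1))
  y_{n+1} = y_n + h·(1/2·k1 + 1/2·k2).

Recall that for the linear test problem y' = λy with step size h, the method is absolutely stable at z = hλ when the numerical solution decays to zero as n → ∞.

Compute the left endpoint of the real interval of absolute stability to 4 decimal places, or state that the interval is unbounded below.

Set f=λy, z=hλ:
  order 2, 2-stage ⇒ R(z)=1+z+z^2/2
  (e.g. R(-1.75)=0.78125, |R|=0.78125)

Need |R(x)|<1, x<0.
x=-1.75: |R|=0.7812
|R(-1.52)|=0.6352 |R(-1.24)|=0.5288 |R(-1.23)|=0.5264
Bisect:
  x_lo=-2.6810 |R|=1.9128  x_hi=-0.0671 |R|=0.9351
  mid=-1.37404 |R|=0.56995 →hi
  mid=-2.02750 |R|=1.02788 →lo
  mid=-1.70077 |R|=0.74554 →hi
  mid=-1.86414 |R|=0.87337 →hi
  mid=-1.94582 |R|=0.94729 →hi
  mid=-1.98666 |R|=0.98675 →hi
  mid=-2.00708 |R|=1.00711 →lo
  mid=-1.99687 |R|=0.99687 →hi
  ...
  [-2.00006,-1.99990] ⇒ x*=-2.0000
Interval (-2.0000, 0).

left endpoint -2.0000.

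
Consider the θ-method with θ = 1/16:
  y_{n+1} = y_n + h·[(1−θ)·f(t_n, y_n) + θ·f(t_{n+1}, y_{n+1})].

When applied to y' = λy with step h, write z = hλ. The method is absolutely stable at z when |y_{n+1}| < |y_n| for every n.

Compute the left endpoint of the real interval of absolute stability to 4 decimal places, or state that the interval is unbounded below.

z* = -2.2857.

Set f=λy, z=hλ:
  y_{n+1} = y_n + z·[15/16·y_n + 1/16·y_{n+1}] ⇒ (1 − 1/16z)y_{n+1} = (1 + 15/16z)y_n
  ⇒ R(z) = (1 + 15/16z)/(1 − 1/16z).

Boundary: |R(x)|=1, x<0.
x=-1.66: |R|=0.5040
R=−1: 1+15/16x = −1+1/16x ⇒ -7/8x=2 ⇒ x=2/(-7/8)=-2.2857
Confirm numerically:
  x=-1.965: |R|=0.75007 <1
  x=-1.807: |R|=0.62363 <1
  x=-1.532: |R|=0.39813 <1
  x=-2.573: |R|=1.21655 >1
  x=-2.384: |R|=1.07485 >1
  x=-2.374: |R|=1.06727 >1
Interval (-2.2857, 0).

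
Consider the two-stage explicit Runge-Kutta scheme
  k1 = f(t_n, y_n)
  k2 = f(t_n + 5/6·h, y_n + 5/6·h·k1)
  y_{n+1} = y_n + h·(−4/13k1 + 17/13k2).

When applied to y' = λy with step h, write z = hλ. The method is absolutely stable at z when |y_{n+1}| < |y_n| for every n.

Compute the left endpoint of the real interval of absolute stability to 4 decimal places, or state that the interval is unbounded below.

On y'=λy, z=hλ:
  k1=λy_n ⇒ h·k1=z·y_n;  k2=λ(1+5/6z)y_n ⇒ h·k2=z(1+5/6z)y_n
  y_{n+1}/y_n = 1 − 4/13z + 17/13z(1+5/6z) = 1 + z + 85/78z²
  R(z) = 1 + z + 85/78z².

Find x<0 with |R(x)|<1.
x=-1.5: |R|=1.9519
R=1: x+85/78x²=0 ⇒ x=−78/85=-0.9176; min R=1−1/(4·85/78)=0.7706>−1
Confirm numerically:
  x=-0.707: |R|=0.83771 <1
  x=-0.585: |R|=0.78794 <1
  x=-0.573: |R|=0.78479 <1
  x=-1.516: |R|=1.98851 >1
  x=-1.111: |R|=1.23409 >1
  x=-1.026: |R|=1.12115 >1
So |R|<1 on (-0.9176, 0).

z* = -0.9176.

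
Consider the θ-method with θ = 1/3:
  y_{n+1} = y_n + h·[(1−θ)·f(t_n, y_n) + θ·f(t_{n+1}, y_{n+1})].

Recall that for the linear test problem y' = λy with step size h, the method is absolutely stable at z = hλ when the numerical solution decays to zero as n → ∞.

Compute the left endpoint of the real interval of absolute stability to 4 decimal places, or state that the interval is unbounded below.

z* = -6.0000.

With y'=λy (z=hλ):
  y_{n+1} = y_n + z·[2/3·y_n + 1/3·y_{n+1}] ⇒ (1 − 1/3z)y_{n+1} = (1 + 2/3z)y_n
  so R(z) = (1 + 2/3z)/(1 − 1/3z).

Boundary: |R(x)|=1, x<0.
x=-1.6: |R|=0.0435
R=−1: 1+2/3x = −1+1/3x ⇒ -1/3x=2 ⇒ x=2/(-1/3)=-6.0000
Confirm numerically:
  x=-5.569: |R|=0.94970 <1
  x=-5.170: |R|=0.89841 <1
  x=-4.825: |R|=0.84984 <1
  x=-3.774: |R|=0.67139 <1
  x=-6.460: |R|=1.04863 >1
  x=-6.450: |R|=1.04762 >1
Interval (-6.0000, 0).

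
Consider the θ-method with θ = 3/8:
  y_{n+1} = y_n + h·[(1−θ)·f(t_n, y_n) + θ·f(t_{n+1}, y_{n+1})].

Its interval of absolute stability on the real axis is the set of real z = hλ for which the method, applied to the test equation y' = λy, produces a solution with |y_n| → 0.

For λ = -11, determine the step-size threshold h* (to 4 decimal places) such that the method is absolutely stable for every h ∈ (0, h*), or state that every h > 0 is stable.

Test eqn y'=λy, z=hλ:
  y_{n+1} = y_n + z·[5/8·y_n + 3/8·y_{n+1}] ⇒ (1 − 3/8z)y_{n+1} = (1 + 5/8z)y_n
  R(z) = (1 + 5/8z)/(1 − 3/8z).

Need |R(x)|<1, x<0.
x=-1.4: |R|=0.0820
R=−1: 1+5/8x = −1+3/8x ⇒ -1/4x=2 ⇒ x=2/(-1/4)=-8.0000
Confirm numerically:
  x=-7.927: |R|=0.99541 <1
  x=-6.159: |R|=0.86094 <1
  x=-4.115: |R|=0.61809 <1
  x=-8.592: |R|=1.03505 >1
  x=-8.282: |R|=1.01717 >1
  x=-8.138: |R|=1.00851 >1
Stable set (-8.0000, 0).

(-8.0000,0); λ=-11 ⇒ h* = (8)/11 = 0.7273.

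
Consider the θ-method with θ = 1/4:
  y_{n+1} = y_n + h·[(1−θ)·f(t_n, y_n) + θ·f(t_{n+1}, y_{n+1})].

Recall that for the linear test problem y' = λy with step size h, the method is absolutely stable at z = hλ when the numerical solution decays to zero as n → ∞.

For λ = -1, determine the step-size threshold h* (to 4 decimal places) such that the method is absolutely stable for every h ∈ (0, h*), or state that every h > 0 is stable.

(-4.0000,0); λ=-1 ⇒ h* = (4)/1 = 4.0000.

Set f=λy, z=hλ:
  y_{n+1} = y_n + z·[3/4·y_n + 1/4·y_{n+1}] ⇒ (1 − 1/4z)y_{n+1} = (1 + 3/4z)y_n
  Hence R(z) = (1 + 3/4z)/(1 − 1/4z).

Find x<0 with |R(x)|<1.
x=-0.87: |R|=0.2854
R=−1: 1+3/4x = −1+1/4x ⇒ -1/2x=2 ⇒ x=2/(-1/2)=-4.0000
Confirm numerically:
  x=-3.848: |R|=0.96126 <1
  x=-3.329: |R|=0.81689 <1
  x=-2.739: |R|=0.62576 <1
  x=-4.394: |R|=1.09388 >1
  x=-4.084: |R|=1.02078 >1
Stable set (-4.0000, 0).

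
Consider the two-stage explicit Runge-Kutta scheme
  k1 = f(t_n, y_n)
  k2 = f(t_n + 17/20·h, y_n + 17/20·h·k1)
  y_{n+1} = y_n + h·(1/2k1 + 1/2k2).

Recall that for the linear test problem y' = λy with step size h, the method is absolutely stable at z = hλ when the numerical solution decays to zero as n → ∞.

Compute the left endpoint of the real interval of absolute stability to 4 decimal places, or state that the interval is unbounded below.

With y'=λy (z=hλ):
  k1=λy_n ⇒ h·k1=z·y_n;  k2=λ(1+17/20z)y_n ⇒ h·k2=z(1+17/20z)y_n
  y_{n+1}/y_n = 1 + 1/2z + 1/2z(1+17/20z) = 1 + z + 17/40z²
  ⇒ R(z) = 1 + z + 17/40z².

Find x<0 with |R(x)|<1.
x=-0.79: |R|=0.4752
R=1: x+17/40x²=0 ⇒ x=−40/17=-2.3529; min R=1−1/(4·17/40)=0.4118>−1
Confirm numerically:
  x=-2.043: |R|=0.73089 <1
  x=-1.882: |R|=0.62332 <1
  x=-1.865: |R|=0.61325 <1
  x=-2.530: |R|=1.19038 >1
  x=-2.459: |R|=1.11084 >1
Interval (-2.3529, 0).

left endpoint -2.3529.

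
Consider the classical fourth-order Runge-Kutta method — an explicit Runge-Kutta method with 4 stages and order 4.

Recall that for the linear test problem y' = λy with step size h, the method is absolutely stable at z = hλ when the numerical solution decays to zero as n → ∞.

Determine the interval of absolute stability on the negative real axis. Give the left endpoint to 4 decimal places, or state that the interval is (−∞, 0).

(-2.7853, 0).

With y'=λy (z=hλ):
  order 4, 4-stage ⇒ R(z)=1+z+z^2/2+z^3/6+z^4/24
  (e.g. R(-0.81)=0.44741, |R|=0.44741)

Boundary: |R(x)|=1, x<0.
x=-0.81: |R|=0.4474
|R(-1.48)|=0.2748 |R(-1.4)|=0.2827 |R(-0.54)|=0.5831
Bisect:
  x_lo=-3.1698 |R|=1.7523  x_hi=-0.3222 |R|=0.7246
  mid=-1.74601 |R|=0.27837 →hi
  mid=-2.45790 |R|=0.60864 →hi
  mid=-2.81384 |R|=1.04391 →lo
  mid=-2.63587 |R|=0.79712 →hi
  mid=-2.72486 |R|=0.91264 →hi
  mid=-2.76935 |R|=0.97623 →hi
  mid=-2.79160 |R|=1.00955 →lo
  mid=-2.78047 |R|=0.99276 →hi
  mid=-2.78604 |R|=1.00112 →lo
  mid=-2.78326 |R|=0.99693 →hi
  ...
  [-2.78534,-2.78517] ⇒ x*=-2.7853
So |R|<1 on (-2.7853, 0).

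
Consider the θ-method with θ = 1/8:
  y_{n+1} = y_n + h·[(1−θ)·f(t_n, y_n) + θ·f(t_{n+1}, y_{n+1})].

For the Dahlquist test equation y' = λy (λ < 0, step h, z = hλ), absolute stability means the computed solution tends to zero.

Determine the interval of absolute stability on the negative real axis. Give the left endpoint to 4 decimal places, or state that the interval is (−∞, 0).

(-2.6667, 0).

With y'=λy (z=hλ):
  y_{n+1} = y_n + z·[7/8·y_n + 1/8·y_{n+1}] ⇒ (1 − 1/8z)y_{n+1} = (1 + 7/8z)y_n
  Hence R(z) = (1 + 7/8z)/(1 − 1/8z).

Solve |R(x)|<1 on ℝ⁻.
x=-1.32: |R|=0.1330
R=−1: 1+7/8x = −1+1/8x ⇒ -3/4x=2 ⇒ x=2/(-3/4)=-2.6667
Confirm numerically:
  x=-2.420: |R|=0.85797 <1
  x=-1.919: |R|=0.54774 <1
  x=-1.733: |R|=0.42443 <1
  x=-1.602: |R|=0.33472 <1
  x=-3.172: |R|=1.27139 >1
  x=-2.948: |R|=1.15418 >1
Interval (-2.6667, 0).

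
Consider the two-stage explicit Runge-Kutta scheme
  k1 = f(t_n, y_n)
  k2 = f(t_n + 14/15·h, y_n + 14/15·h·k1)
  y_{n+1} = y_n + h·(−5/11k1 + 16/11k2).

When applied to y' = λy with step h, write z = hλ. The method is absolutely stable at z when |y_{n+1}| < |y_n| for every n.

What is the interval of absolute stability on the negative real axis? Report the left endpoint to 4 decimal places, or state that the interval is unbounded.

z∈(-0.7366,0).

On y'=λy, z=hλ:
  k1=λy_n ⇒ h·k1=z·y_n;  k2=λ(1+14/15z)y_n ⇒ h·k2=z(1+14/15z)y_n
  y_{n+1}/y_n = 1 − 5/11z + 16/11z(1+14/15z) = 1 + z + 224/165z²
  so R(z) = 1 + z + 224/165z².

Need |R(x)|<1, x<0.
x=-0.41: |R|=0.8182
R=1: x+224/165x²=0 ⇒ x=−165/224=-0.7366; min R=1−1/(4·224/165)=0.8158>−1
Confirm numerically:
  x=-0.560: |R|=0.86574 <1
  x=-0.487: |R|=0.83497 <1
  x=-0.364: |R|=0.81587 <1
  x=-0.359: |R|=0.81597 <1
  x=-1.200: |R|=1.75491 >1
  x=-1.037: |R|=1.42289 >1
  x=-0.861: |R|=1.14540 >1
Stable set (-0.7366, 0).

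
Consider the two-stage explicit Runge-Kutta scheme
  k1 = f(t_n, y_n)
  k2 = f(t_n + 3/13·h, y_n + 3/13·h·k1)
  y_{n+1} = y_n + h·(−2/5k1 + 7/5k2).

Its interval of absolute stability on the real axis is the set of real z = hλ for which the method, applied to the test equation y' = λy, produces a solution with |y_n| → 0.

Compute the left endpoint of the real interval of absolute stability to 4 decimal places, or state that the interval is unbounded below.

left endpoint -3.0952.

Test eqn y'=λy, z=hλ:
  k1=λy_n ⇒ h·k1=z·y_n;  k2=λ(1+3/13z)y_n ⇒ h·k2=z(1+3/13z)y_n
  y_{n+1}/y_n = 1 − 2/5z + 7/5z(1+3/13z) = 1 + z + 21/65z²
  so R(z) = 1 + z + 21/65z².

Boundary: |R(x)|=1, x<0.
x=-0.68: |R|=0.4694
R=1: x+21/65x²=0 ⇒ x=−65/21=-3.0952; min R=1−1/(4·21/65)=0.2262>−1
Confirm numerically:
  x=-2.590: |R|=0.57723 <1
  x=-2.320: |R|=0.41893 <1
  x=-2.022: |R|=0.29889 <1
  x=-1.638: |R|=0.22883 <1
  x=-3.674: |R|=1.68698 >1
  x=-3.588: |R|=1.57121 >1
  x=-3.437: |R|=1.37950 >1
So |R|<1 on (-3.0952, 0).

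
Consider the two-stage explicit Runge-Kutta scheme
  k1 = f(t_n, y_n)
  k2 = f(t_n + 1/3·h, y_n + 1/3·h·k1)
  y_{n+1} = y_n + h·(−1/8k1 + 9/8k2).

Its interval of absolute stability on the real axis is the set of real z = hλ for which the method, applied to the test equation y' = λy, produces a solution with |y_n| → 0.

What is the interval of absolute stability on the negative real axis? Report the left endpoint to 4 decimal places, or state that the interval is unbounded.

Test eqn y'=λy, z=hλ:
  k1=λy_n ⇒ h·k1=z·y_n;  k2=λ(1+1/3z)y_n ⇒ h·k2=z(1+1/3z)y_n
  y_{n+1}/y_n = 1 − 1/8z + 9/8z(1+1/3z) = 1 + z + 3/8z²
  ⇒ R(z) = 1 + z + 3/8z².

Need |R(x)|<1, x<0.
x=-0.66: |R|=0.5033
R=1: x+3/8x²=0 ⇒ x=−8/3=-2.6667; min R=1−1/(4·3/8)=0.3333>−1
Confirm numerically:
  x=-2.554: |R|=0.89209 <1
  x=-2.396: |R|=0.75681 <1
  x=-1.846: |R|=0.43189 <1
  x=-3.058: |R|=1.44876 >1
  x=-3.019: |R|=1.39889 >1
  x=-2.962: |R|=1.32804 >1
Interval (-2.6667, 0).

(-2.6667, 0).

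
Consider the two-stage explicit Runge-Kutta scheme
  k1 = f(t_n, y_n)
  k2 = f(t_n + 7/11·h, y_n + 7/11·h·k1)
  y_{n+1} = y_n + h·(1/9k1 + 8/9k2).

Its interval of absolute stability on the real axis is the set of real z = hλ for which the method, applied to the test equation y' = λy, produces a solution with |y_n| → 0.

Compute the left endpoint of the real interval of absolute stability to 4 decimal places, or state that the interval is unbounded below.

Set f=λy, z=hλ:
  k1=λy_n ⇒ h·k1=z·y_n;  k2=λ(1+7/11z)y_n ⇒ h·k2=z(1+7/11z)y_n
  y_{n+1}/y_n = 1 + 1/9z + 8/9z(1+7/11z) = 1 + z + 56/99z²
  so R(z) = 1 + z + 56/99z².

Solve |R(x)|<1 on ℝ⁻.
x=-0.35: |R|=0.7193
R=1: x+56/99x²=0 ⇒ x=−99/56=-1.7679; min R=1−1/(4·56/99)=0.5580>−1
Confirm numerically:
  x=-1.270: |R|=0.64235 <1
  x=-1.106: |R|=0.58593 <1
  x=-1.013: |R|=0.56746 <1
  x=-2.295: |R|=1.68433 >1
  x=-1.823: |R|=1.05686 >1
Interval (-1.7679, 0).

left endpoint -1.7679.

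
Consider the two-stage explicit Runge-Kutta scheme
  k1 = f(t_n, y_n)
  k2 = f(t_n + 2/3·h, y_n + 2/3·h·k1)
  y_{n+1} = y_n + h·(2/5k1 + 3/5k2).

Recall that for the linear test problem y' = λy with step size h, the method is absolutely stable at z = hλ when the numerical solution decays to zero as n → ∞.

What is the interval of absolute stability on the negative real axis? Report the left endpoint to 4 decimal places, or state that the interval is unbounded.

(-2.5000, 0).

On y'=λy, z=hλ:
  k1=λy_n ⇒ h·k1=z·y_n;  k2=λ(1+2/3z)y_n ⇒ h·k2=z(1+2/3z)y_n
  y_{n+1}/y_n = 1 + 2/5z + 3/5z(1+2/3z) = 1 + z + 2/5z²
  R(z) = 1 + z + 2/5z².

Boundary: |R(x)|=1, x<0.
x=-1.07: |R|=0.3880
R=1: x+2/5x²=0 ⇒ x=−5/2=-2.5000; min R=1−1/(4·2/5)=0.3750>−1
Confirm numerically:
  x=-2.350: |R|=0.85900 <1
  x=-1.895: |R|=0.54141 <1
  x=-1.870: |R|=0.52876 <1
  x=-1.090: |R|=0.38524 <1
  x=-3.032: |R|=1.64521 >1
  x=-2.751: |R|=1.27620 >1
  x=-2.638: |R|=1.14562 >1
Stable set (-2.5000, 0).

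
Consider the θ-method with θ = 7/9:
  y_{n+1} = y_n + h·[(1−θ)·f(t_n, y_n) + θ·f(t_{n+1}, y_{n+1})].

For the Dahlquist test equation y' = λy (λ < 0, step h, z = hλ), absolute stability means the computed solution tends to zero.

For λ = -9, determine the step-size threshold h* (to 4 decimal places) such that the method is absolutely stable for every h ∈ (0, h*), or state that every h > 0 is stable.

Set f=λy, z=hλ:
  y_{n+1} = y_n + z·[2/9·y_n + 7/9·y_{n+1}] ⇒ (1 − 7/9z)y_{n+1} = (1 + 2/9z)y_n
  R(z) = (1 + 2/9z)/(1 − 7/9z).

Find x<0 with |R(x)|<1.
x=-1.14: |R|=0.3958
x=-2: |R|=0.2174
x=-10: |R|=0.1392
x=-100: |R|=0.2694
θ=7/9≥1/2 ⇒ |1+2/9x|<|1−7/9x| ∀x<0 ⇒ interval (−∞,0).

interval (−∞, 0). Any h>0 works for λ=-9.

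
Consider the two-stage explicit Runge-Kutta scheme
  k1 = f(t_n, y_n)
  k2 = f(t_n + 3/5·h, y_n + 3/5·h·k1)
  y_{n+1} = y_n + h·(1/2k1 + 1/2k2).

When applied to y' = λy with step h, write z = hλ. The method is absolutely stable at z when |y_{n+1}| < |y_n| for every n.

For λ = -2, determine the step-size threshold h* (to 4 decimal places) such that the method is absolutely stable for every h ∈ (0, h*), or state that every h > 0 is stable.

On y'=λy, z=hλ:
  k1=λy_n ⇒ h·k1=z·y_n;  k2=λ(1+3/5z)y_n ⇒ h·k2=z(1+3/5z)y_n
  y_{n+1}/y_n = 1 + 1/2z + 1/2z(1+3/5z) = 1 + z + 3/10z²
  Hence R(z) = 1 + z + 3/10z².

Solve |R(x)|<1 on ℝ⁻.
x=-1.31: |R|=0.2048
R=1: x+3/10x²=0 ⇒ x=−10/3=-3.3333; min R=1−1/(4·3/10)=0.1667>−1
Confirm numerically:
  x=-3.248: |R|=0.91685 <1
  x=-2.925: |R|=0.64169 <1
  x=-1.899: |R|=0.18286 <1
  x=-1.388: |R|=0.18996 <1
  x=-3.645: |R|=1.34081 >1
  x=-3.582: |R|=1.26722 >1
  x=-3.448: |R|=1.11861 >1
So |R|<1 on (-3.3333, 0).

(-3.3333,0); λ=-2 ⇒ h* = (10/3)/2 = 1.6667.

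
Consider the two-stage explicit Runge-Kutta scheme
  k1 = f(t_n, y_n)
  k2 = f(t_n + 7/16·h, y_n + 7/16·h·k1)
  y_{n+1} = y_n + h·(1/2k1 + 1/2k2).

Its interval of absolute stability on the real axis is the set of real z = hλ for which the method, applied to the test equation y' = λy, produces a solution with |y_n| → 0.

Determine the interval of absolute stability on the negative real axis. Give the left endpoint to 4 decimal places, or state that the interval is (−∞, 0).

Set f=λy, z=hλ:
  k1=λy_n ⇒ h·k1=z·y_n;  k2=λ(1+7/16z)y_n ⇒ h·k2=z(1+7/16z)y_n
  y_{n+1}/y_n = 1 + 1/2z + 1/2z(1+7/16z) = 1 + z + 7/32z²
  R(z) = 1 + z + 7/32z².

Boundary: |R(x)|=1, x<0.
x=-1.05: |R|=0.1912
R=1: x+7/32x²=0 ⇒ x=−32/7=-4.5714; min R=1−1/(4·7/32)=-0.1429>−1
Confirm numerically:
  x=-4.478: |R|=0.90848 <1
  x=-3.288: |R|=0.07689 <1
  x=-2.745: |R|=0.09671 <1
  x=-2.142: |R|=0.13834 <1
  x=-5.122: |R|=1.61688 >1
  x=-4.765: |R|=1.20177 >1
  x=-4.634: |R|=1.06343 >1
So |R|<1 on (-4.5714, 0).

z∈(-4.5714,0).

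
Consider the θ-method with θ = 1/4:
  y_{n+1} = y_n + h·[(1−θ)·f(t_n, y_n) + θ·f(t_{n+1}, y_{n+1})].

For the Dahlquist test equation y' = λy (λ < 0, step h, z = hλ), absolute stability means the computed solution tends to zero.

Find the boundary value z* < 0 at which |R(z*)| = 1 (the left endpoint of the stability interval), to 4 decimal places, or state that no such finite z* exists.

On y'=λy, z=hλ:
  y_{n+1} = y_n + z·[3/4·y_n + 1/4·y_{n+1}] ⇒ (1 − 1/4z)y_{n+1} = (1 + 3/4z)y_n
  R(z) = (1 + 3/4z)/(1 − 1/4z).

Solve |R(x)|<1 on ℝ⁻.
x=-1.35: |R|=0.0093
R=−1: 1+3/4x = −1+1/4x ⇒ -1/2x=2 ⇒ x=2/(-1/2)=-4.0000
Confirm numerically:
  x=-3.518: |R|=0.87177 <1
  x=-2.969: |R|=0.70412 <1
  x=-2.429: |R|=0.51128 <1
  x=-4.566: |R|=1.13215 >1
  x=-4.163: |R|=1.03994 >1
  x=-4.061: |R|=1.01513 >1
Stable set (-4.0000, 0).

left endpoint -4.0000.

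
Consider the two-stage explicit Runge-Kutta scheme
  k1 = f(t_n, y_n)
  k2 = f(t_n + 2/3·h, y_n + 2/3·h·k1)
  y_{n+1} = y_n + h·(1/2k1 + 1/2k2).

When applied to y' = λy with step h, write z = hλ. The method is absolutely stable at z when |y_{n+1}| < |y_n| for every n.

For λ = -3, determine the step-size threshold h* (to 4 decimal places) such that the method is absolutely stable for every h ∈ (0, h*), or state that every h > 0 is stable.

(-3.0000,0); λ=-3 ⇒ h* = (3)/3 = 1.0000.

On y'=λy, z=hλ:
  k1=λy_n ⇒ h·k1=z·y_n;  k2=λ(1+2/3z)y_n ⇒ h·k2=z(1+2/3z)y_n
  y_{n+1}/y_n = 1 + 1/2z + 1/2z(1+2/3z) = 1 + z + 1/3z²
  so R(z) = 1 + z + 1/3z².

Find x<0 with |R(x)|<1.
x=-1.12: |R|=0.2981
R=1: x+1/3x²=0 ⇒ x=−3=-3.0000; min R=1−1/(4·1/3)=0.2500>−1
Confirm numerically:
  x=-2.909: |R|=0.91176 <1
  x=-1.809: |R|=0.28183 <1
  x=-1.781: |R|=0.27632 <1
  x=-3.507: |R|=1.59268 >1
  x=-3.082: |R|=1.08424 >1
Interval (-3.0000, 0).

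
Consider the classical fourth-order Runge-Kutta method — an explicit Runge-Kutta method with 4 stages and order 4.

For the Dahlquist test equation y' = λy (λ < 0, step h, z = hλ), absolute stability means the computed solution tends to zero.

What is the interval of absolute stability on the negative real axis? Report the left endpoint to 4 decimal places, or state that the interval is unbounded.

z∈(-2.7853,0).

With y'=λy (z=hλ):
  order 4, 4-stage ⇒ R(z)=1+z+z^2/2+z^3/6+z^4/24
  (e.g. R(-0.95)=0.39229, |R|=0.39229)

Need |R(x)|<1, x<0.
x=-0.95: |R|=0.3923
|R(-2.37)|=0.5343 |R(-2.36)|=0.5266 |R(-1.28)|=0.3015
Bisect:
  x_lo=-3.3895 |R|=2.3642  x_hi=-0.0540 |R|=0.9474
  mid=-1.72173 |R|=0.27595 →hi
  mid=-2.55561 |R|=0.70544 →hi
  mid=-2.97254 |R|=1.32102 →lo
  mid=-2.76408 |R|=0.96848 →hi
  mid=-2.86831 |R|=1.13255 →lo
  mid=-2.81619 |R|=1.04759 →lo
  mid=-2.79013 |R|=1.00732 →lo
  ...
  [-2.78545,-2.78525] ⇒ x*=-2.7853
Interval (-2.7853, 0).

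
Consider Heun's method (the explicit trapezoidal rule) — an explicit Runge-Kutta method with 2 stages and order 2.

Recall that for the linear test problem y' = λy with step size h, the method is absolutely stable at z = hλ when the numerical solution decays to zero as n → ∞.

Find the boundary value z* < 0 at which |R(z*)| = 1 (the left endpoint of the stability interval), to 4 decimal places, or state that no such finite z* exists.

With y'=λy (z=hλ):
  order 2, 2-stage ⇒ R(z)=1+z+z^2/2
  (e.g. R(-1.58)=0.66820, |R|=0.66820)

Boundary: |R(x)|=1, x<0.
x=-1.58: |R|=0.6682
|R(-1.47)|=0.6104 |R(-0.96)|=0.5008 |R(-0.82)|=0.5162
Bisect:
  x_lo=-2.4468 |R|=1.5467  x_hi=-0.3675 |R|=0.7000
  mid=-1.40719 |R|=0.58290 →hi
  mid=-1.92702 |R|=0.92968 →hi
  mid=-2.18693 |R|=1.20440 →lo
  mid=-2.05697 |R|=1.05860 →lo
  mid=-1.99199 |R|=0.99203 →hi
  mid=-2.02448 |R|=1.02478 →lo
  mid=-2.00824 |R|=1.00827 →lo
  mid=-2.00012 |R|=1.00012 →lo
  ...
  [-2.00012,-1.99999] ⇒ x*=-2.0000
So |R|<1 on (-2.0000, 0).

z* = -2.0000.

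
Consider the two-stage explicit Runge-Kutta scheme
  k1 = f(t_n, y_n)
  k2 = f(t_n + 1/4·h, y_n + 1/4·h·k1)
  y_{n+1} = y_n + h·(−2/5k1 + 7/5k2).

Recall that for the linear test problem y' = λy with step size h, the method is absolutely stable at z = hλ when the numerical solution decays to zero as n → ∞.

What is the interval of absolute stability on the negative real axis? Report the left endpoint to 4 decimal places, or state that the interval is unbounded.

(-2.8571, 0).

With y'=λy (z=hλ):
  k1=λy_n ⇒ h·k1=z·y_n;  k2=λ(1+1/4z)y_n ⇒ h·k2=z(1+1/4z)y_n
  y_{n+1}/y_n = 1 − 2/5z + 7/5z(1+1/4z) = 1 + z + 7/20z²
  ⇒ R(z) = 1 + z + 7/20z².

Solve |R(x)|<1 on ℝ⁻.
x=-0.71: |R|=0.4664
R=1: x+7/20x²=0 ⇒ x=−20/7=-2.8571; min R=1−1/(4·7/20)=0.2857>−1
Confirm numerically:
  x=-2.475: |R|=0.66897 <1
  x=-1.896: |R|=0.36219 <1
  x=-1.377: |R|=0.28665 <1
  x=-3.380: |R|=1.61854 >1
  x=-3.301: |R|=1.51281 >1
  x=-3.248: |R|=1.44433 >1
Stable set (-2.8571, 0).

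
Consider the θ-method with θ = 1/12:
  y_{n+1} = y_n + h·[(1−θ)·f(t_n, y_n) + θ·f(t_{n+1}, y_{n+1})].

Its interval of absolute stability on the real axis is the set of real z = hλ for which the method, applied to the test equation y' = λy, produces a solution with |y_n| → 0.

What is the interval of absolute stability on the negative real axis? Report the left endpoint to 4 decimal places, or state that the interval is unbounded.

z∈(-2.4000,0).

On y'=λy, z=hλ:
  y_{n+1} = y_n + z·[11/12·y_n + 1/12·y_{n+1}] ⇒ (1 − 1/12z)y_{n+1} = (1 + 11/12z)y_n
  ⇒ R(z) = (1 + 11/12z)/(1 − 1/12z).

Need |R(x)|<1, x<0.
x=-0.99: |R|=0.0855
R=−1: 1+11/12x = −1+1/12x ⇒ -5/6x=2 ⇒ x=2/(-5/6)=-2.4000
Confirm numerically:
  x=-2.121: |R|=0.80242 <1
  x=-2.087: |R|=0.77781 <1
  x=-1.499: |R|=0.33254 <1
  x=-1.237: |R|=0.12140 <1
  x=-2.991: |R|=1.39424 >1
  x=-2.520: |R|=1.08264 >1
  x=-2.454: |R|=1.03736 >1
Stable set (-2.4000, 0).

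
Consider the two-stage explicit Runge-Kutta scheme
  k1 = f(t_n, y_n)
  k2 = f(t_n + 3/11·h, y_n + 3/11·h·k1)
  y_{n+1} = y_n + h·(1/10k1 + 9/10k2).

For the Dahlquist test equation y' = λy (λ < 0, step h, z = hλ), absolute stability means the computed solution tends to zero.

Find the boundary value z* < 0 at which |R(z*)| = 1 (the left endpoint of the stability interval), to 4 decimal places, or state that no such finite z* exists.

left endpoint -4.0741.

With y'=λy (z=hλ):
  k1=λy_n ⇒ h·k1=z·y_n;  k2=λ(1+3/11z)y_n ⇒ h·k2=z(1+3/11z)y_n
  y_{n+1}/y_n = 1 + 1/10z + 9/10z(1+3/11z) = 1 + z + 27/110z²
  R(z) = 1 + z + 27/110z².

Solve |R(x)|<1 on ℝ⁻.
x=-0.54: |R|=0.5316
R=1: x+27/110x²=0 ⇒ x=−110/27=-4.0741; min R=1−1/(4·27/110)=-0.0185>−1
Confirm numerically:
  x=-3.467: |R|=0.48339 <1
  x=-3.070: |R|=0.24338 <1
  x=-2.703: |R|=0.09034 <1
  x=-4.477: |R|=1.44278 >1
  x=-4.269: |R|=1.20425 >1
Interval (-4.0741, 0).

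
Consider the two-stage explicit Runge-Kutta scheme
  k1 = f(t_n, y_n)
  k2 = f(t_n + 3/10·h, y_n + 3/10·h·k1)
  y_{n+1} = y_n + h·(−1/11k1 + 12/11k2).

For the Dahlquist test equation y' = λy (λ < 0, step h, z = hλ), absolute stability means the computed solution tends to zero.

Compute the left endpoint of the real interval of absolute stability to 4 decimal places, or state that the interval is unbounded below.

z* = -3.0556.

With y'=λy (z=hλ):
  k1=λy_n ⇒ h·k1=z·y_n;  k2=λ(1+3/10z)y_n ⇒ h·k2=z(1+3/10z)y_n
  y_{n+1}/y_n = 1 − 1/11z + 12/11z(1+3/10z) = 1 + z + 18/55z²
  Hence R(z) = 1 + z + 18/55z².

Need |R(x)|<1, x<0.
x=-0.46: |R|=0.6093
R=1: x+18/55x²=0 ⇒ x=−55/18=-3.0556; min R=1−1/(4·18/55)=0.2361>−1
Confirm numerically:
  x=-2.855: |R|=0.81261 <1
  x=-1.659: |R|=0.24175 <1
  x=-1.407: |R|=0.24089 <1
  x=-3.444: |R|=1.43783 >1
  x=-3.369: |R|=1.34560 >1
  x=-3.116: |R|=1.06164 >1
Interval (-3.0556, 0).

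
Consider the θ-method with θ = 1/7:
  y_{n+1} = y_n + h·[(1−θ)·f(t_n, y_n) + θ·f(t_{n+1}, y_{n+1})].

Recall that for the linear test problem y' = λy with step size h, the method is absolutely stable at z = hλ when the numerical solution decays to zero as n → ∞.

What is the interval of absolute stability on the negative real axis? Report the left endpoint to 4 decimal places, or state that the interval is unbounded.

(-2.8000, 0).

On y'=λy, z=hλ:
  y_{n+1} = y_n + z·[6/7·y_n + 1/7·y_{n+1}] ⇒ (1 − 1/7z)y_{n+1} = (1 + 6/7z)y_n
  ⇒ R(z) = (1 + 6/7z)/(1 − 1/7z).

Boundary: |R(x)|=1, x<0.
x=-1.39: |R|=0.1597
R=−1: 1+6/7x = −1+1/7x ⇒ -5/7x=2 ⇒ x=2/(-5/7)=-2.8000
Confirm numerically:
  x=-2.331: |R|=0.74869 <1
  x=-2.300: |R|=0.73118 <1
  x=-2.185: |R|=0.66522 <1
  x=-1.889: |R|=0.48757 <1
  x=-3.376: |R|=1.27756 >1
  x=-3.115: |R|=1.15571 >1
  x=-2.966: |R|=1.08328 >1
Interval (-2.8000, 0).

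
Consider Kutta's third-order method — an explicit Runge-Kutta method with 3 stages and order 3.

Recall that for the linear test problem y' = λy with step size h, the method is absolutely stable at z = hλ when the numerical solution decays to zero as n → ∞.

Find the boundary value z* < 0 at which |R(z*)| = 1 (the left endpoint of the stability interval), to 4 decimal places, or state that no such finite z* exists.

left endpoint -2.5127.

On y'=λy, z=hλ:
  order 3, 3-stage ⇒ R(z)=1+z+z^2/2+z^3/6
  (e.g. R(-0.74)=0.46626, |R|=0.46626)

Find x<0 with |R(x)|<1.
x=-0.74: |R|=0.4663
|R(-2.36)|=0.7659 |R(-2.33)|=0.7238 |R(-0.83)|=0.4192
Bisect:
  x_lo=-3.2314 |R|=2.6341  x_hi=-0.1008 |R|=0.9041
  mid=-1.66608 |R|=0.04896 →hi
  mid=-2.44874 |R|=0.89781 →hi
  mid=-2.84007 |R|=1.62507 →lo
  mid=-2.64440 |R|=1.22996 →lo
  mid=-2.54657 |R|=1.05649 →lo
  mid=-2.49765 |R|=0.97536 →hi
  mid=-2.52211 |R|=1.01547 →lo
  mid=-2.50988 |R|=0.99530 →hi
  ...
  [-2.51275,-2.51256] ⇒ x*=-2.5127
Interval (-2.5127, 0).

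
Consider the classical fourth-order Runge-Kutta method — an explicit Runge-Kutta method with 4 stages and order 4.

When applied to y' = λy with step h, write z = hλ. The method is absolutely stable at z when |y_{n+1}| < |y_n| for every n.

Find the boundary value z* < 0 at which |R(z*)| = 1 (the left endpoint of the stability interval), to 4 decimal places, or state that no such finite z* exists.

z* = -2.7853.

On y'=λy, z=hλ:
  order 4, 4-stage ⇒ R(z)=1+z+z^2/2+z^3/6+z^4/24
  (e.g. R(-1.28)=0.30152, |R|=0.30152)

Find x<0 with |R(x)|<1.
x=-1.28: |R|=0.3015
|R(-2.24)|=0.4446 |R(-1.4)|=0.2827 |R(-1.14)|=0.3332
Bisect:
  x_lo=-3.1083 |R|=1.6066  x_hi=-0.1502 |R|=0.8606
  mid=-1.62921 |R|=0.27077 →hi
  mid=-2.36873 |R|=0.53335 →hi
  mid=-2.73849 |R|=0.93170 →hi
  mid=-2.92337 |R|=1.22893 →lo
  mid=-2.83093 |R|=1.07102 →lo
  mid=-2.78471 |R|=0.99912 →hi
  mid=-2.80782 |R|=1.03450 →lo
  mid=-2.79627 |R|=1.01667 →lo
  ...
  [-2.78543,-2.78525] ⇒ x*=-2.7853
Interval (-2.7853, 0).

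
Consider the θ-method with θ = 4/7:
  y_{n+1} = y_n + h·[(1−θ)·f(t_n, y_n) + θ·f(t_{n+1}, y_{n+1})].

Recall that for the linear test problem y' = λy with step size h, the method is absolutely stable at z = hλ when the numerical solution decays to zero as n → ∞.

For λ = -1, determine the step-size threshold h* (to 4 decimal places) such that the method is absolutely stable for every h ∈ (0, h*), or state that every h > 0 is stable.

On y'=λy, z=hλ:
  y_{n+1} = y_n + z·[3/7·y_n + 4/7·y_{n+1}] ⇒ (1 − 4/7z)y_{n+1} = (1 + 3/7z)y_n
  ⇒ R(z) = (1 + 3/7z)/(1 − 4/7z).

Boundary: |R(x)|=1, x<0.
x=-0.55: |R|=0.5815
x=-2: |R|=0.0667
x=-10: |R|=0.4894
x=-100: |R|=0.7199
θ=4/7≥1/2 ⇒ |1+3/7x|<|1−4/7x| ∀x<0 ⇒ interval (−∞,0).

unbounded; (−∞, 0). Any h>0 works for λ=-1.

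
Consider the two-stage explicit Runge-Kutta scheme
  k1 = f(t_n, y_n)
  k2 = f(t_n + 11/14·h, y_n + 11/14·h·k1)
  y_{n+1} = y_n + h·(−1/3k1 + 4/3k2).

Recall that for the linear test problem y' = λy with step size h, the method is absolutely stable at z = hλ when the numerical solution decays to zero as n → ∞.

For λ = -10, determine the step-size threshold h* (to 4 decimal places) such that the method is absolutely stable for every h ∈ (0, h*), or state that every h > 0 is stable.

(-0.9545,0); λ=-10 ⇒ h* = (21/22)/10 = 0.0955.

Test eqn y'=λy, z=hλ:
  k1=λy_n ⇒ h·k1=z·y_n;  k2=λ(1+11/14z)y_n ⇒ h·k2=z(1+11/14z)y_n
  y_{n+1}/y_n = 1 − 1/3z + 4/3z(1+11/14z) = 1 + z + 22/21z²
  Hence R(z) = 1 + z + 22/21z².

Find x<0 with |R(x)|<1.
x=-0.53: |R|=0.7643
R=1: x+22/21x²=0 ⇒ x=−21/22=-0.9545; min R=1−1/(4·22/21)=0.7614>−1
Confirm numerically:
  x=-0.706: |R|=0.81617 <1
  x=-0.643: |R|=0.79014 <1
  x=-0.492: |R|=0.76159 <1
  x=-1.341: |R|=1.54291 >1
  x=-1.227: |R|=1.35022 >1
So |R|<1 on (-0.9545, 0).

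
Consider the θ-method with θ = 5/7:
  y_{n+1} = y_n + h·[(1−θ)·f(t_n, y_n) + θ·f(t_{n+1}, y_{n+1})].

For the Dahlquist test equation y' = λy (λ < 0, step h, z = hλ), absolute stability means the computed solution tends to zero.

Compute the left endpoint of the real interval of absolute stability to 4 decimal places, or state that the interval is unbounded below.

unbounded; (−∞, 0).

On y'=λy, z=hλ:
  y_{n+1} = y_n + z·[2/7·y_n + 5/7·y_{n+1}] ⇒ (1 − 5/7z)y_{n+1} = (1 + 2/7z)y_n
  Hence R(z) = (1 + 2/7z)/(1 − 5/7z).

Boundary: |R(x)|=1, x<0.
x=-1.52: |R|=0.2712
x=-2: |R|=0.1765
x=-10: |R|=0.2281
x=-100: |R|=0.3807
θ=5/7≥1/2 ⇒ |1+2/7x|<|1−5/7x| ∀x<0 ⇒ stable on all of ℝ⁻.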